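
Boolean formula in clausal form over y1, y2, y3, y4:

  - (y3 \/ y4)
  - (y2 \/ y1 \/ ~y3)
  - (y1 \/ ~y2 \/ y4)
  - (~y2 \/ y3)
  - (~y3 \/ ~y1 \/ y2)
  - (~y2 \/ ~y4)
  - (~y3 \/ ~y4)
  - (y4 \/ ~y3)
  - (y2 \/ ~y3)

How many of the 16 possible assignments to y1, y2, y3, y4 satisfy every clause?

2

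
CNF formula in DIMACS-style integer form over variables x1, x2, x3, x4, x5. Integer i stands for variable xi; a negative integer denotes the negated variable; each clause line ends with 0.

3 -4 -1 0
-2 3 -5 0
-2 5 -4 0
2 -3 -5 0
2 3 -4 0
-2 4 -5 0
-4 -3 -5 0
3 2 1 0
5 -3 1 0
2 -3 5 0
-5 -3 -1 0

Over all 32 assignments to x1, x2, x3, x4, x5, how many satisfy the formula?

5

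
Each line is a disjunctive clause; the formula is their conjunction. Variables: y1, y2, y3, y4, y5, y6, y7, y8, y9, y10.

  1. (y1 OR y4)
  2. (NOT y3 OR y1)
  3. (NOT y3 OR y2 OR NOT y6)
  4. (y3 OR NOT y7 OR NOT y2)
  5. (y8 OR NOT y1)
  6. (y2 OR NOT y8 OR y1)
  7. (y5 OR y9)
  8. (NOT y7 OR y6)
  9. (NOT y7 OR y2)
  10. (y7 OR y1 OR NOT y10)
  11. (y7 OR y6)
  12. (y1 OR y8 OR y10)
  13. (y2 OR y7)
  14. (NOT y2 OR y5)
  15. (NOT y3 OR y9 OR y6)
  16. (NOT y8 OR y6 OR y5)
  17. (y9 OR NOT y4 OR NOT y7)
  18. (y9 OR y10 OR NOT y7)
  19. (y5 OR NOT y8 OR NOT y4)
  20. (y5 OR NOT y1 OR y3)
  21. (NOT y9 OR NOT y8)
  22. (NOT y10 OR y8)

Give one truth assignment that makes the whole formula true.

y5 occurs only positively in the remaining clauses — set y5 = True.
Set y1 = True and propagate.
  then y8 is forced to True.
  then y9 is forced to False.
Set y2 = True and propagate.
For the remaining variables, y3 = False, y4 = True, y6 = True, y7 = False, y10 = True works.

y1 = T, y2 = T, y3 = F, y4 = T, y5 = T, y6 = T, y7 = F, y8 = T, y9 = F, y10 = T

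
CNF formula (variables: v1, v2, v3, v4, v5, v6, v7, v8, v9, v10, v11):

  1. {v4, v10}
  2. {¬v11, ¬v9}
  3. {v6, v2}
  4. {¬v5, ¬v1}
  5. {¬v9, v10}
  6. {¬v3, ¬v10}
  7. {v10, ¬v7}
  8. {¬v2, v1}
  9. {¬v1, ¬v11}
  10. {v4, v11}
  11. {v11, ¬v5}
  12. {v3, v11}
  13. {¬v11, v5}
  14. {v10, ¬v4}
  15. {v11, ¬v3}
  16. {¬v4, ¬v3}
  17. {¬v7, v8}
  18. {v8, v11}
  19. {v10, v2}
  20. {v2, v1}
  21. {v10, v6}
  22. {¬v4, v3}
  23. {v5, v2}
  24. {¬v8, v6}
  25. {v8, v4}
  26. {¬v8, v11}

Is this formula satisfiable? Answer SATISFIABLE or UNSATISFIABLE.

v11 = True:
  propagation gives v9=False, v1=False, v2=False; an empty clause results — contradiction.
v11 = False:
  propagation gives v4=True, v5=False, v3=True; an empty clause results — contradiction.
Every branch closes, so no satisfying assignment exists.

UNSATISFIABLE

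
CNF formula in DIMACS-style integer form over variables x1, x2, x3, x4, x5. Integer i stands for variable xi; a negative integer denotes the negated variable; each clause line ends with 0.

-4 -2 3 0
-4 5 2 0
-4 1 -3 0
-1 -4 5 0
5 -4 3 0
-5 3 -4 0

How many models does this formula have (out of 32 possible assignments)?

18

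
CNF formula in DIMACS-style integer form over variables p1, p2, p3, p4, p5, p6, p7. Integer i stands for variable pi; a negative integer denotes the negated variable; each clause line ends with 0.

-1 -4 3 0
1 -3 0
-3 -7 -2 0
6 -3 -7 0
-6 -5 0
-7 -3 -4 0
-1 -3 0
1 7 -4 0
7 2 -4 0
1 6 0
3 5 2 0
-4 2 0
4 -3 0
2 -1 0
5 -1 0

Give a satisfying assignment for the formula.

Set p1 = False and propagate.
  then p3 is forced to False.
  then p6 is forced to True.
  then p5 is forced to False.
  then p2 is forced to True.
Set p4 = True and propagate.
  then p7 is forced to True.

p1=F, p2=T, p3=F, p4=T, p5=F, p6=T, p7=T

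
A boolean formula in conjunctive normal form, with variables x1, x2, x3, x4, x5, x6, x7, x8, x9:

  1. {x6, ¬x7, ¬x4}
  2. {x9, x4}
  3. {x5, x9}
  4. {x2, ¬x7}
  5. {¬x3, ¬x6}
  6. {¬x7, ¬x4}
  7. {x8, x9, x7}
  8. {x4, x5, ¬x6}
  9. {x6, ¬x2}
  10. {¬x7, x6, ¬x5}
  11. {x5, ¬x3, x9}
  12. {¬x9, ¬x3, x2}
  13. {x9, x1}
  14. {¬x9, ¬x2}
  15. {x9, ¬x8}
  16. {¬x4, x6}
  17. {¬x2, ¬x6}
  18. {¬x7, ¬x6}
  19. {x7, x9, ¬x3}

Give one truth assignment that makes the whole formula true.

x1 = True, x2 = False, x3 = False, x4 = True, x5 = False, x6 = True, x7 = False, x8 = False, x9 = True

Pure literal: x1 appears only positively; assign x1 = True.
x3 occurs only negated in the remaining clauses — set x3 = False.
Branch on x2: take x2 = False.
  then x7 is forced to False.
The remaining clauses are satisfied by x4 = True, x5 = False, x6 = True, x8 = False, x9 = True.
Every clause has at least one true literal under this assignment.
Check each clause:
  1. {x6, ¬x4, ¬x7} — ¬x7 is true.
  2. {x4, x9} — x9 is true.
  3. {x5, x9} — x9 is true.
  4. {¬x7, x2} — ¬x7 is true.
  5. {¬x6, ¬x3} — ¬x3 is true.
  6. {¬x7, ¬x4} — ¬x7 is true.
  7. {x8, x9, x7} — x9 is true.
  8. {x4, ¬x6, x5} — x4 is true.
  9. {x6, ¬x2} — ¬x2 is true.
  10. {¬x5, x6, ¬x7} — ¬x7 is true.
  11. {x5, x9, ¬x3} — ¬x3 is true.
  12. {¬x9, x2, ¬x3} — ¬x3 is true.
  13. {x1, x9} — x9 is true.
  14. {¬x9, ¬x2} — ¬x2 is true.
  15. {¬x8, x9} — ¬x8 is true.
  16. {x6, ¬x4} — x6 is true.
  17. {¬x6, ¬x2} — ¬x2 is true.
  18. {¬x7, ¬x6} — ¬x7 is true.
  19. {x7, ¬x3, x9} — x9 is true.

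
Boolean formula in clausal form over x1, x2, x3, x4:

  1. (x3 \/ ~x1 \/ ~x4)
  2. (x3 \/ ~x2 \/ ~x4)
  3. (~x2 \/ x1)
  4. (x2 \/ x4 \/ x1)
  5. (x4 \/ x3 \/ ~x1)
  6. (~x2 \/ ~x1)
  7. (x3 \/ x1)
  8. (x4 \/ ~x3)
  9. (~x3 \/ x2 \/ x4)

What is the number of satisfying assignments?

2

The models are:
  x1=F x2=F x3=T x4=T
  x1=T x2=F x3=T x4=T
Count: 2.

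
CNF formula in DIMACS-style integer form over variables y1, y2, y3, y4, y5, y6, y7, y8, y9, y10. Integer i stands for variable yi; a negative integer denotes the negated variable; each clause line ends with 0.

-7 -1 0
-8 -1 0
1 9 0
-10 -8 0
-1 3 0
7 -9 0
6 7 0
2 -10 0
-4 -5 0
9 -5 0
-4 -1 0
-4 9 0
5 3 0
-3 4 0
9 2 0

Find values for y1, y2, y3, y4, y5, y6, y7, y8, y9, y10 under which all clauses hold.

y1=0, y2=0, y3=0, y4=0, y5=1, y6=1, y7=1, y8=0, y9=1, y10=0

Check each clause:
  1. (~y1 | ~y7) — ~y1 is true.
  2. (~y8 | ~y1) — ~y8 is true.
  3. (y1 | y9) — y9 is true.
  4. (~y8 | ~y10) — ~y8 is true.
  5. (~y1 | y3) — ~y1 is true.
  6. (~y9 | y7) — y7 is true.
  7. (y7 | y6) — y6 is true.
  8. (y2 | ~y10) — ~y10 is true.
  9. (~y5 | ~y4) — ~y4 is true.
  10. (~y5 | y9) — y9 is true.
  11. (~y1 | ~y4) — ~y4 is true.
  12. (~y4 | y9) — y9 is true.
  13. (y5 | y3) — y5 is true.
  14. (~y3 | y4) — ~y3 is true.
  15. (y2 | y9) — y9 is true.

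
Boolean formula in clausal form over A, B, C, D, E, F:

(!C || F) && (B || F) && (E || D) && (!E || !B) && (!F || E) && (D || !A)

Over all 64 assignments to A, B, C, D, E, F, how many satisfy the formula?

8

Split on E, then F.
  E=T, F=T: C free; 3 ways for (A,B,D) × 2^1 = 6.
  E=T, F=F: a clause becomes empty — 0.
  E=F, F=T: a clause becomes empty — 0.
  E=F, F=F: remaining (A,B,C,D) ∈ {(F,T,F,T); (T,T,F,T)} — 2.
Total: 6 + 0 + 0 + 2 = 8.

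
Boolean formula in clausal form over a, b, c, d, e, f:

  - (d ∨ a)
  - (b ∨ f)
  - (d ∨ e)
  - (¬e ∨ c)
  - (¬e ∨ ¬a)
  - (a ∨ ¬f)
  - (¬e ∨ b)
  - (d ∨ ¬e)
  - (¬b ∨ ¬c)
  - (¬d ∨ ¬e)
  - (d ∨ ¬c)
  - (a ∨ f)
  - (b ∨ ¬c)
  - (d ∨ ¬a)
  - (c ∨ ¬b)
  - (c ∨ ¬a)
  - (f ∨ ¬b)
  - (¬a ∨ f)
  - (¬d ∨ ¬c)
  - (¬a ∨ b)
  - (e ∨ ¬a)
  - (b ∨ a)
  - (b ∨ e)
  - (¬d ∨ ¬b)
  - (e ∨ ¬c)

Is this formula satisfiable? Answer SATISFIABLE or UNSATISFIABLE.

UNSATISFIABLE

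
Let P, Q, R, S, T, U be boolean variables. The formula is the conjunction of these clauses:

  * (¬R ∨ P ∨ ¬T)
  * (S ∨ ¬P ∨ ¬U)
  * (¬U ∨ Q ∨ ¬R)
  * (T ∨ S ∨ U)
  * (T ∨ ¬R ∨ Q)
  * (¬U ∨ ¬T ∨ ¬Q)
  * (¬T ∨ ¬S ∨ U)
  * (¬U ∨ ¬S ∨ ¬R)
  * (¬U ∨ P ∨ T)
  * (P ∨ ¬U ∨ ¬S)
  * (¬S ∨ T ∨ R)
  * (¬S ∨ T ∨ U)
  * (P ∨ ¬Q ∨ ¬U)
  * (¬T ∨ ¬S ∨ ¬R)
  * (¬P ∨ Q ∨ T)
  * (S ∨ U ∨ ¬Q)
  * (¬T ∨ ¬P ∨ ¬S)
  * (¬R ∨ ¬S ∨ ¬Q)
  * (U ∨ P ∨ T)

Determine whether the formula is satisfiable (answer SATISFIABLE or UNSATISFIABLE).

Branch on P: take P = False.
Set Q = False and propagate.
Set R = False and propagate.
For the remaining variables, S = False, T = True, U = False works.
So P=False, Q=False, R=False, S=False, T=True, U=False is a satisfying assignment.

SATISFIABLE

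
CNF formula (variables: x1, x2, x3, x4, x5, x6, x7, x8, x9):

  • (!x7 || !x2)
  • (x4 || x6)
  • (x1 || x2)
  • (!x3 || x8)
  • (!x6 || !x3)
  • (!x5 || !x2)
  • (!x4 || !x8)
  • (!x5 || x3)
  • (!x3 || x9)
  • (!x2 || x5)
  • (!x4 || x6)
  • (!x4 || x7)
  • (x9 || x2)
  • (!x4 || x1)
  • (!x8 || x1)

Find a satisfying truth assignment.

x1=True, x2=False, x3=False, x4=False, x5=False, x6=True, x7=True, x8=True, x9=True

x1 occurs only positively in the remaining clauses — set x1 = True.
x9 occurs only positively in the remaining clauses — set x9 = True.
Set x2 = False and propagate.
Branch on x3: take x3 = False.
  then x5 is forced to False.
For the remaining variables, x4 = False, x6 = True, x7 = True, x8 = True works.
Every clause has at least one true literal under this assignment.
Check each clause:
  1. (!x2 || !x7) — !x2 is true.
  2. (x6 || x4) — x6 is true.
  3. (x1 || x2) — x1 is true.
  4. (!x3 || x8) — x8 is true.
  5. (!x6 || !x3) — !x3 is true.
  6. (!x5 || !x2) — !x5 is true.
  7. (!x8 || !x4) — !x4 is true.
  8. (x3 || !x5) — !x5 is true.
  9. (!x3 || x9) — x9 is true.
  10. (x5 || !x2) — !x2 is true.
  11. (!x4 || x6) — !x4 is true.
  12. (x7 || !x4) — !x4 is true.
  13. (x2 || x9) — x9 is true.
  14. (!x4 || x1) — x1 is true.
  15. (x1 || !x8) — x1 is true.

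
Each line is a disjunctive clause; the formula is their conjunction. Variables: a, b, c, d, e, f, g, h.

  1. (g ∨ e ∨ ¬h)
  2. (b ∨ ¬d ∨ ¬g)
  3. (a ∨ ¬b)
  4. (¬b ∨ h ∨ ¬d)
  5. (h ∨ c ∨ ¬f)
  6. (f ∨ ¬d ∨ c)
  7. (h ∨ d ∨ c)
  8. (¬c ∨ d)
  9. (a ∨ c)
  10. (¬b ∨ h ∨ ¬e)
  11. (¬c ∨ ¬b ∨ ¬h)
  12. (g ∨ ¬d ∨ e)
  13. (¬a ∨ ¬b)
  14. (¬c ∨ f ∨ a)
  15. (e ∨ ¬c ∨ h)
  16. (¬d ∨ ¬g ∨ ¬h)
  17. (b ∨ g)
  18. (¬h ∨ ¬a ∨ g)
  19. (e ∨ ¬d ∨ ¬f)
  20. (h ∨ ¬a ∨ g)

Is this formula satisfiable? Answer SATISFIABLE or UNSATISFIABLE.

Set a = True and propagate.
  then b is forced to False.
  then g is forced to True.
  then d is forced to False.
  then c is forced to False.
  then h is forced to True.
e, f are now unconstrained; take e = True, f = False.
Every clause has at least one true literal under this assignment.
So a = True, b = False, c = False, d = False, e = True, f = False, g = True, h = True is a satisfying assignment.

SATISFIABLE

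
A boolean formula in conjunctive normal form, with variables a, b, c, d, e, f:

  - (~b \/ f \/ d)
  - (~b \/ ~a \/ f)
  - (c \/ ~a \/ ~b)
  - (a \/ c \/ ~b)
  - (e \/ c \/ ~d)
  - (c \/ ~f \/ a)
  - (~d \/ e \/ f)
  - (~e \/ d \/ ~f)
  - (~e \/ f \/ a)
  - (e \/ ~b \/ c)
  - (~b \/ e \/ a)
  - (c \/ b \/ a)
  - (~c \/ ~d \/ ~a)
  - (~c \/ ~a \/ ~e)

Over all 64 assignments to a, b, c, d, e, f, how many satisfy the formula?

13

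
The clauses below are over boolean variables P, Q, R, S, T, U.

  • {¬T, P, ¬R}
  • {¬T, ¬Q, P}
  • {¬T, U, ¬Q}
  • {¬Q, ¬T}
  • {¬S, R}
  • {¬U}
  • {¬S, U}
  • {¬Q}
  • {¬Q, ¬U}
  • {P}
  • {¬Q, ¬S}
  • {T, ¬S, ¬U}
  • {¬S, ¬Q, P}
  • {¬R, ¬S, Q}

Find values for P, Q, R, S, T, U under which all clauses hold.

(¬U) is a unit clause, so U = False.
Unit propagation: (¬S) forces S = False.
The clause (¬Q) is unit: Q must be False.
The clause (P) is unit: P must be True.
R, T are now unconstrained; take R = False, T = True.

P=1, Q=0, R=0, S=0, T=1, U=0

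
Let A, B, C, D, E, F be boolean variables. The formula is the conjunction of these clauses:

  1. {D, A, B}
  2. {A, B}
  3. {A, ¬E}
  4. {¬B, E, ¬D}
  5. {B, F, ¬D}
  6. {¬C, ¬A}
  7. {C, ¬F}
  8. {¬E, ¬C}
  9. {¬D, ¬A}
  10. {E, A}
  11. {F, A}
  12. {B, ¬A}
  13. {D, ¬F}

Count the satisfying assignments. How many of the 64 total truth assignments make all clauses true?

2

The models are:
  A=1 B=1 C=0 D=0 E=0 F=0
  A=1 B=1 C=0 D=0 E=1 F=0
That's 2 in total.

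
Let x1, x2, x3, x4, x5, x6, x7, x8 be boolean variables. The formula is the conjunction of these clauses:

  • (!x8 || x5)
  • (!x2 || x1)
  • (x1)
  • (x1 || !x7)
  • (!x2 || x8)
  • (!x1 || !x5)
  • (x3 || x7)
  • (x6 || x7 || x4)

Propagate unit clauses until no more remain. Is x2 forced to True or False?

False

(x1) is a unit clause: x1 = True.
From (!x1 || !x5) and x1 = True: x5 = False.
In (!x8 || x5), x5 is now false; !x8 must hold, so x8 = False.
From (x8 || !x2) and x8 = False: x2 = False.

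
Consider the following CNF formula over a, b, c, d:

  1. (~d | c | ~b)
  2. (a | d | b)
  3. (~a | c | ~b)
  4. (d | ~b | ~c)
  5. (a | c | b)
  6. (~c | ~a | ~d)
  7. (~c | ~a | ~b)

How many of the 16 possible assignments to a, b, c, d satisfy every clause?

6

The models are:
  a=0 b=0 c=1 d=1
  a=0 b=1 c=0 d=0
  a=0 b=1 c=1 d=1
  a=1 b=0 c=0 d=0
  a=1 b=0 c=0 d=1
  a=1 b=0 c=1 d=0
Count: 6.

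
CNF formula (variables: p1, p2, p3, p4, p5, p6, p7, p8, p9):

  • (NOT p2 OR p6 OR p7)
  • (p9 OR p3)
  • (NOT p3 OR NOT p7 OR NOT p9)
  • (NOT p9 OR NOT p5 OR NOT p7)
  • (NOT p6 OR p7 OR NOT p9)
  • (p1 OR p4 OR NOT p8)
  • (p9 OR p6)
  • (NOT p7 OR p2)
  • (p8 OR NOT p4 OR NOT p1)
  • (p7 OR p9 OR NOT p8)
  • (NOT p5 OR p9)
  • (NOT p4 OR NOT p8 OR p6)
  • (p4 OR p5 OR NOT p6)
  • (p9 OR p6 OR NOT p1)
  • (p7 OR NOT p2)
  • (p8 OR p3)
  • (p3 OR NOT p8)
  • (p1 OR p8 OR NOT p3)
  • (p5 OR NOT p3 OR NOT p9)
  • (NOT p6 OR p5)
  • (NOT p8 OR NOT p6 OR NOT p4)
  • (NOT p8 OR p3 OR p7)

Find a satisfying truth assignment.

p1 = T, p2 = F, p3 = T, p4 = F, p5 = T, p6 = F, p7 = F, p8 = T, p9 = T

Check each clause:
  1. (p6 OR p7 OR NOT p2) — NOT p2 is true.
  2. (p9 OR p3) — p9 is true.
  3. (NOT p7 OR NOT p3 OR NOT p9) — NOT p7 is true.
  4. (NOT p9 OR NOT p5 OR NOT p7) — NOT p7 is true.
  5. (NOT p9 OR NOT p6 OR p7) — NOT p6 is true.
  6. (p1 OR NOT p8 OR p4) — p1 is true.
  7. (p6 OR p9) — p9 is true.
  8. (NOT p7 OR p2) — NOT p7 is true.
  9. (NOT p4 OR p8 OR NOT p1) — p8 is true.
  10. (NOT p8 OR p9 OR p7) — p9 is true.
  11. (NOT p5 OR p9) — p9 is true.
  12. (NOT p8 OR p6 OR NOT p4) — NOT p4 is true.
  13. (p5 OR p4 OR NOT p6) — NOT p6 is true.
  14. (p6 OR NOT p1 OR p9) — p9 is true.
  15. (p7 OR NOT p2) — NOT p2 is true.
  16. (p3 OR p8) — p8 is true.
  17. (p3 OR NOT p8) — p3 is true.
  18. (NOT p3 OR p8 OR p1) — p8 is true.
  19. (NOT p9 OR NOT p3 OR p5) — p5 is true.
  20. (p5 OR NOT p6) — NOT p6 is true.
  21. (NOT p8 OR NOT p6 OR NOT p4) — NOT p6 is true.
  22. (NOT p8 OR p7 OR p3) — p3 is true.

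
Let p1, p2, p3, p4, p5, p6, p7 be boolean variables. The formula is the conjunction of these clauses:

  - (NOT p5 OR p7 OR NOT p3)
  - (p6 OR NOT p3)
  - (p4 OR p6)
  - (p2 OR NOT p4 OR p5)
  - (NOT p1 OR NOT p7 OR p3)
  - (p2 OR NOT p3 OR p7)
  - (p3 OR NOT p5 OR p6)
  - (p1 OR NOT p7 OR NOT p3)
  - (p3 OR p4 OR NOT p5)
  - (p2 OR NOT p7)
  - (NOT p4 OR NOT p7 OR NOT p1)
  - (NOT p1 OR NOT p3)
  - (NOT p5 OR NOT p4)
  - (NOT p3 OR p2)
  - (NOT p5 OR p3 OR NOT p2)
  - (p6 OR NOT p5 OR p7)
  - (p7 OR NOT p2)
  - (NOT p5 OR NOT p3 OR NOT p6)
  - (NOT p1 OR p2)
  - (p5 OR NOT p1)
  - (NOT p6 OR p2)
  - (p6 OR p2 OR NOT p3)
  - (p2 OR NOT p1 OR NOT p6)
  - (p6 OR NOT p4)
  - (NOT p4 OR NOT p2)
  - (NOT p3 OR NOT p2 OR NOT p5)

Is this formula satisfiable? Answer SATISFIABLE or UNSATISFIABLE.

SATISFIABLE

Try p1 = False.
Try p2 = True.
  then p7 is forced to True.
  then p3 is forced to False.
  then p5 is forced to False.
  then p4 is forced to False.
  then p6 is forced to True.
So p1=False, p2=True, p3=False, p4=False, p5=False, p6=True, p7=True is a satisfying assignment.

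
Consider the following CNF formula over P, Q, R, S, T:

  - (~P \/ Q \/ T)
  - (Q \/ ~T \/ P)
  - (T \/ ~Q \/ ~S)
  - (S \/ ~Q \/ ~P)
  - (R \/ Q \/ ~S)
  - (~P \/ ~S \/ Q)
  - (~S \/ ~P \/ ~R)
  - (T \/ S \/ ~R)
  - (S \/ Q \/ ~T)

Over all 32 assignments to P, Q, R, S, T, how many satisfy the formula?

8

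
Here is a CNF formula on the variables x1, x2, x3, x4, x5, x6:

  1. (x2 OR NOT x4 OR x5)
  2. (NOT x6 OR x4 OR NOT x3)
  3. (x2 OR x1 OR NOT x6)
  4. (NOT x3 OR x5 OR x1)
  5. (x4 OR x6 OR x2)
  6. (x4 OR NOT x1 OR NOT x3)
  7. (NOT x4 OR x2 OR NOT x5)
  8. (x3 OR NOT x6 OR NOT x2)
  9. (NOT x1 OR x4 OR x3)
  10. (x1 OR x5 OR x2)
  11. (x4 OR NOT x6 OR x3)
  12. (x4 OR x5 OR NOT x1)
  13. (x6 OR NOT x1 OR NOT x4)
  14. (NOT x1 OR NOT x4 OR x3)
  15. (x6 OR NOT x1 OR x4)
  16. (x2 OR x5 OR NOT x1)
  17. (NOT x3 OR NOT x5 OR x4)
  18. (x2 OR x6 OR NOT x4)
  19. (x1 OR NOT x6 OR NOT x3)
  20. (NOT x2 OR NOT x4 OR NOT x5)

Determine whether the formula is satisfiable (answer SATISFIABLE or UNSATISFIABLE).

Try x1 = False.
Set x2 = True and propagate.
For the remaining variables, x3 = False, x4 = False, x5 = False, x6 = False works.
So x1 = F, x2 = T, x3 = F, x4 = F, x5 = F, x6 = F is a satisfying assignment.

SATISFIABLE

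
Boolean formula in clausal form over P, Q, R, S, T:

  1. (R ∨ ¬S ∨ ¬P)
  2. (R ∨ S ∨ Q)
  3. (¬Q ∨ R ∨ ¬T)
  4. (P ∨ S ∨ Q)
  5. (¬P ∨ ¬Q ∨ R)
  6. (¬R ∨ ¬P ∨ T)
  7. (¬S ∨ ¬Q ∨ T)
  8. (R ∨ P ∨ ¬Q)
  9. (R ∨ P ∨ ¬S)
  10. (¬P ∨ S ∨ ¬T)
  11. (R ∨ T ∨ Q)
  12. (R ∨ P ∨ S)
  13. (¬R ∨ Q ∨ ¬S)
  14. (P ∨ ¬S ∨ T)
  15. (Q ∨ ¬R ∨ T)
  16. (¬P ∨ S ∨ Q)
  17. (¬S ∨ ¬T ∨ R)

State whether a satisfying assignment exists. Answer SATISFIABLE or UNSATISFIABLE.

SATISFIABLE

Try P = True.
For the remaining variables, Q = True, R = True, S = True, T = True works.
So P = 1  Q = 1  R = 1  S = 1  T = 1 is a satisfying assignment.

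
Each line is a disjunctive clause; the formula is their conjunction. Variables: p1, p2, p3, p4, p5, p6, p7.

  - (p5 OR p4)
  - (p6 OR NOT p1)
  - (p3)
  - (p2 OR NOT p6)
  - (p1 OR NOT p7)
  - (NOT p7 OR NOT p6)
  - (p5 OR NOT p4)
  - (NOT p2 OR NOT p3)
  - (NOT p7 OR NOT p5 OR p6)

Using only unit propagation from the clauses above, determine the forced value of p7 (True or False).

False

(p3) stands alone — p3 = True.
In (NOT p3 OR NOT p2), NOT p3 is now false; NOT p2 must hold, so p2 = False.
(p2 OR NOT p6): since p2 = False, the clause reduces to (NOT p6). p6 = False.
(p6 OR NOT p1): since p6 = False, the clause reduces to (NOT p1). p1 = False.
From (NOT p7 OR p1) and p1 = False: p7 = False.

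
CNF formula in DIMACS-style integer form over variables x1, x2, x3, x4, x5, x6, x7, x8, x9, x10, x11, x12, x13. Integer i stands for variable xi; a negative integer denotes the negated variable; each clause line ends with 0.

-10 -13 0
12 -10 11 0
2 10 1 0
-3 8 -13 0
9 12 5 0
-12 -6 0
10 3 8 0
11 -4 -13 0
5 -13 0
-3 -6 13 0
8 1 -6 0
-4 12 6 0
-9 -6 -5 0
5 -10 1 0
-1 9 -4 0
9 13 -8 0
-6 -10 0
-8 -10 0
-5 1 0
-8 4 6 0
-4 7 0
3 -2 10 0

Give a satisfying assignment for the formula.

x1=True, x2=False, x3=True, x4=True, x5=False, x6=False, x7=True, x8=False, x9=True, x10=False, x11=False, x12=True, x13=False

Check each clause:
  1. (~x10 \/ ~x13) — ~x13 is true.
  2. (x11 \/ x12 \/ ~x10) — x12 is true.
  3. (x1 \/ x2 \/ x10) — x1 is true.
  4. (~x3 \/ ~x13 \/ x8) — ~x13 is true.
  5. (x12 \/ x5 \/ x9) — x9 is true.
  6. (~x12 \/ ~x6) — ~x6 is true.
  7. (x10 \/ x3 \/ x8) — x3 is true.
  8. (~x13 \/ x11 \/ ~x4) — ~x13 is true.
  9. (~x13 \/ x5) — ~x13 is true.
  10. (~x6 \/ ~x3 \/ x13) — ~x6 is true.
  11. (~x6 \/ x8 \/ x1) — x1 is true.
  12. (x6 \/ x12 \/ ~x4) — x12 is true.
  13. (~x6 \/ ~x5 \/ ~x9) — ~x6 is true.
  14. (~x10 \/ x5 \/ x1) — x1 is true.
  15. (~x4 \/ ~x1 \/ x9) — x9 is true.
  16. (x13 \/ ~x8 \/ x9) — ~x8 is true.
  17. (~x10 \/ ~x6) — ~x6 is true.
  18. (~x10 \/ ~x8) — ~x8 is true.
  19. (x1 \/ ~x5) — x1 is true.
  20. (x6 \/ x4 \/ ~x8) — ~x8 is true.
  21. (~x4 \/ x7) — x7 is true.
  22. (x3 \/ ~x2 \/ x10) — x3 is true.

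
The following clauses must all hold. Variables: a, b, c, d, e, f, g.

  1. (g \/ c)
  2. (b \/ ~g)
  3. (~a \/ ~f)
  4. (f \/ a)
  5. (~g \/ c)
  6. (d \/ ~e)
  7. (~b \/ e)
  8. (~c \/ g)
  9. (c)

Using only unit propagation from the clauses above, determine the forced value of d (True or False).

True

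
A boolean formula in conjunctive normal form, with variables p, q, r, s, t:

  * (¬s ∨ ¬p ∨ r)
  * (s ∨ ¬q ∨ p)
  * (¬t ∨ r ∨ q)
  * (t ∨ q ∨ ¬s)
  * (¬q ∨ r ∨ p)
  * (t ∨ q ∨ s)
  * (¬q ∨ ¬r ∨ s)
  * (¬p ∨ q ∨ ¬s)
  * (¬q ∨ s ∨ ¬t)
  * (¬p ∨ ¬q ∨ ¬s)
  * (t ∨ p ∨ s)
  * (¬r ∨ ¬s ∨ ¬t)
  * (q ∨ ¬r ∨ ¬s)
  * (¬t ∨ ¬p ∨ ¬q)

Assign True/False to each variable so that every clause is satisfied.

Try p = True.
Branch on q: take q = False.
  then s is forced to False.
  then t is forced to True.
  then r is forced to True.
Check each clause:
  1. (r ∨ ¬p ∨ ¬s) — r is true.
  2. (p ∨ ¬q ∨ s) — p is true.
  3. (q ∨ ¬t ∨ r) — r is true.
  4. (t ∨ q ∨ ¬s) — ¬s is true.
  5. (p ∨ ¬q ∨ r) — p is true.
  6. (t ∨ q ∨ s) — t is true.
  7. (¬r ∨ s ∨ ¬q) — ¬q is true.
  8. (¬s ∨ q ∨ ¬p) — ¬s is true.
  9. (s ∨ ¬t ∨ ¬q) — ¬q is true.
  10. (¬s ∨ ¬q ∨ ¬p) — ¬s is true.
  11. (t ∨ s ∨ p) — p is true.
  12. (¬r ∨ ¬s ∨ ¬t) — ¬s is true.
  13. (¬s ∨ ¬r ∨ q) — ¬s is true.
  14. (¬q ∨ ¬p ∨ ¬t) — ¬q is true.

p=True, q=False, r=True, s=False, t=True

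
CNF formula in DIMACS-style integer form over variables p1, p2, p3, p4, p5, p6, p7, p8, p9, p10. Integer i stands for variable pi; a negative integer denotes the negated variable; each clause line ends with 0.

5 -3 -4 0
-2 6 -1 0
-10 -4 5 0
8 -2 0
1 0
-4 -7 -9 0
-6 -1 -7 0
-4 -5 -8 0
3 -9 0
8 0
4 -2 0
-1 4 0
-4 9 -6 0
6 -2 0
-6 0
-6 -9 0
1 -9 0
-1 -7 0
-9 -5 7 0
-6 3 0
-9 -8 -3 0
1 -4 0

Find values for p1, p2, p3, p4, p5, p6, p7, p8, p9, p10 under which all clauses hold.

The clause (p1) is unit: p1 must be True.
The clause (p8) is unit: p8 must be True.
Unit propagation: (p4) forces p4 = True.
Unit propagation: (NOT p5) forces p5 = False.
The clause (NOT p3) is unit: p3 must be False.
The clause (NOT p10) is unit: p10 must be False.
Unit propagation: (NOT p9) forces p9 = False.
Unit propagation: (NOT p6) forces p6 = False.
(NOT p2) is a unit clause, so p2 = False.
Unit propagation: (NOT p7) forces p7 = False.
Every clause has at least one true literal under this assignment.

p1=T  p2=F  p3=F  p4=T  p5=F  p6=F  p7=F  p8=T  p9=F  p10=F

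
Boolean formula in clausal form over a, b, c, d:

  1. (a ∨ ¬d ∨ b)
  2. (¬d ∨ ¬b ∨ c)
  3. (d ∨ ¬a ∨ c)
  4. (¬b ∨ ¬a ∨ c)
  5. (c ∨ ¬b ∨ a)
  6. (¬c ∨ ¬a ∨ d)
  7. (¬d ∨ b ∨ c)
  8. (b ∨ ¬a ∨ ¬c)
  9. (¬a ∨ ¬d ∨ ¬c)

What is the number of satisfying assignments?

4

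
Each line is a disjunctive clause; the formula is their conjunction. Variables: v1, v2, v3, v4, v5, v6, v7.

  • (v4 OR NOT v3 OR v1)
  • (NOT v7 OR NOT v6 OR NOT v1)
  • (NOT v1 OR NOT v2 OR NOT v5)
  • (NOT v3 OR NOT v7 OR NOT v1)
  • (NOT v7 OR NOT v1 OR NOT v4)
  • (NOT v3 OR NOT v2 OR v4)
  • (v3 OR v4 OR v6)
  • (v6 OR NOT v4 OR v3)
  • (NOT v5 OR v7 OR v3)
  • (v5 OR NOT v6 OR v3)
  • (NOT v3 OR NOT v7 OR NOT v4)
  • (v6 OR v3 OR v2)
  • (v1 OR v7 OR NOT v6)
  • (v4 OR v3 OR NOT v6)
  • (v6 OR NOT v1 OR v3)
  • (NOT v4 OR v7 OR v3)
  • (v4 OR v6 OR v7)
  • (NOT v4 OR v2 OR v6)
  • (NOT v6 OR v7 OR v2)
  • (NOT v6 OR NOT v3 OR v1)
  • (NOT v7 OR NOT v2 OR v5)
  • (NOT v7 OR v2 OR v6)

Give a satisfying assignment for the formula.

v1 = T, v2 = T, v3 = T, v4 = T, v5 = F, v6 = T, v7 = F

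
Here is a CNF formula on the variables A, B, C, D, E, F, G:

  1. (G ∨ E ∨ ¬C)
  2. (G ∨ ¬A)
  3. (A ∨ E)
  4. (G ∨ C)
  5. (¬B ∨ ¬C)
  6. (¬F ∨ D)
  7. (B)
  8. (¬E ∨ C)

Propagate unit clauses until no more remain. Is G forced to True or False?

True

(B) stands alone — B = True.
(¬B ∨ ¬C): since B = True, the clause reduces to (¬C). C = False.
From (C ∨ G) and C = False: G = True.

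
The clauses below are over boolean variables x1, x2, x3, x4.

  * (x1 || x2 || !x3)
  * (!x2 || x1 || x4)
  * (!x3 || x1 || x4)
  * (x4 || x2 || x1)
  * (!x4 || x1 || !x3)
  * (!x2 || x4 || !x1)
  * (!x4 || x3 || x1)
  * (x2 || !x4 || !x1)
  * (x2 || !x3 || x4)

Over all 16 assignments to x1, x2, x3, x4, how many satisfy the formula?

Satisfying assignments:
  x1=1 x2=0 x3=0 x4=0
  x1=1 x2=1 x3=0 x4=1
  x1=1 x2=1 x3=1 x4=1
That's 3 in total.

3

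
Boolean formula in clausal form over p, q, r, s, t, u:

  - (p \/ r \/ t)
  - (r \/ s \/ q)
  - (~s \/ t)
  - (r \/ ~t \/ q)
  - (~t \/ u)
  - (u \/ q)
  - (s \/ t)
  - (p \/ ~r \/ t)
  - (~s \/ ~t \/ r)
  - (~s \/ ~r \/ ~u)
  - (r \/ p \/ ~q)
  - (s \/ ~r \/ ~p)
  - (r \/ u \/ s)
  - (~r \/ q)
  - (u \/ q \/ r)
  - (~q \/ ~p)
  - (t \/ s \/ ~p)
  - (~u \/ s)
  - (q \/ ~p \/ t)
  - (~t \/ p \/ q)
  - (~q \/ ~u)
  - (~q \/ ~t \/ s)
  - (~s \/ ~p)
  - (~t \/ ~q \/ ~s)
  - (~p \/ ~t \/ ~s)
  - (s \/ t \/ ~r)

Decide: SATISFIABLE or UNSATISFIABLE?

UNSATISFIABLE

s = True:
  propagation gives t=True, u=True, r=True; an empty clause results — contradiction.
s = False:
  propagation gives t=True, u=True; an empty clause results — contradiction.
Every branch closes, so no satisfying assignment exists.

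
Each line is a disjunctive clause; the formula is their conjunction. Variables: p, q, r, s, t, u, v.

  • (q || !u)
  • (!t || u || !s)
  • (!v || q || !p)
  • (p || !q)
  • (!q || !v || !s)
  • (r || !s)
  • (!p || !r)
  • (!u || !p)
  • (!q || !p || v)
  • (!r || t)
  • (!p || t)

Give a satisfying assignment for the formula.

p=False  q=False  r=False  s=False  t=False  u=False  v=True

Check each clause:
  1. (q || !u) — !u is true.
  2. (!s || u || !t) — !t is true.
  3. (!p || q || !v) — !p is true.
  4. (p || !q) — !q is true.
  5. (!s || !q || !v) — !s is true.
  6. (!s || r) — !s is true.
  7. (!r || !p) — !r is true.
  8. (!p || !u) — !u is true.
  9. (v || !q || !p) — !p is true.
  10. (!r || t) — !r is true.
  11. (t || !p) — !p is true.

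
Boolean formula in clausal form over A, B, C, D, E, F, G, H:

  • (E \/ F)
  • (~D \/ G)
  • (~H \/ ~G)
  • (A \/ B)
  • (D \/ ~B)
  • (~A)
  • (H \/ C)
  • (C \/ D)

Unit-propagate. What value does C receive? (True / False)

Unit clause (~A) sets A = False.
From (B \/ A) and A = False: B = True.
(D \/ ~B): since B = True, the clause reduces to (D). D = True.
(~D \/ G) with D = True leaves only G, so G = True.
In (~H \/ ~G), ~G is now false; ~H must hold, so H = False.
In (H \/ C), H is now false; C must hold, so C = True.

True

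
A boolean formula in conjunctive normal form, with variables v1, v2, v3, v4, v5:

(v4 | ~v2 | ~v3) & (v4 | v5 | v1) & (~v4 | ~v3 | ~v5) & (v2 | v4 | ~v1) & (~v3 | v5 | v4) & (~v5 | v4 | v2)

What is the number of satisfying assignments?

Split on v4, then v5.
  v4=1, v5=1: remaining (v1,v2,v3) ∈ {(0,0,0); (0,1,0); (1,0,0); (1,1,0)} — 4.
  v4=1, v5=0: v1, v2, v3 free → 2^3 = 8.
  v4=0, v5=1: remaining (v1,v2,v3) ∈ {(0,1,0); (1,1,0)} — 2.
  v4=0, v5=0: remaining (v1,v2,v3) ∈ {(1,1,0)} — 1.
Total: 4 + 8 + 2 + 1 = 15.

15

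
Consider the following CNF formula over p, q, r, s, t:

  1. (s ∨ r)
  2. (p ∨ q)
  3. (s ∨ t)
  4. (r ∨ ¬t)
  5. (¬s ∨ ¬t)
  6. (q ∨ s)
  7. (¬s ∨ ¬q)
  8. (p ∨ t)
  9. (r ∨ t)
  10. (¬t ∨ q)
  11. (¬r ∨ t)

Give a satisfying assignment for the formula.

p = False, q = True, r = True, s = False, t = True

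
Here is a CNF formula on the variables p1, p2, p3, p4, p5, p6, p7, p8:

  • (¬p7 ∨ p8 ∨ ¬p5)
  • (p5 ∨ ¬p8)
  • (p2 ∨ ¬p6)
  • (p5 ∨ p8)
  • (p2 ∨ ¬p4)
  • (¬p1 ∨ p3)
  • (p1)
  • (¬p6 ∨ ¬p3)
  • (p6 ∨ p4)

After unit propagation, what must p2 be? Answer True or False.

(p1) is a unit clause: p1 = True.
(¬p1 ∨ p3) with p1 = True leaves only p3, so p3 = True.
In (¬p6 ∨ ¬p3), ¬p3 is now false; ¬p6 must hold, so p6 = False.
(p4 ∨ p6) with p6 = False leaves only p4, so p4 = True.
(p2 ∨ ¬p4) with p4 = True leaves only p2, so p2 = True.

True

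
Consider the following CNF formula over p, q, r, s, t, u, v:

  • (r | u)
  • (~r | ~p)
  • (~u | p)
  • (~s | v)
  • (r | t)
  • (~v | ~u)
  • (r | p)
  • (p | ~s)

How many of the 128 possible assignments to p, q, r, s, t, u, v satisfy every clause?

10

Case analysis on p and r:
  p=T, r=T: a clause becomes empty — 0.
  p=T, r=F: remaining (q,s,t,u,v) ∈ {(F,F,T,T,F); (T,F,T,T,F)} — 2.
  p=F, r=T: forces s=F; u=F; q, t, v free → 2^3 = 8.
  p=F, r=F: a clause becomes empty — 0.
Total: 0 + 2 + 8 + 0 = 10.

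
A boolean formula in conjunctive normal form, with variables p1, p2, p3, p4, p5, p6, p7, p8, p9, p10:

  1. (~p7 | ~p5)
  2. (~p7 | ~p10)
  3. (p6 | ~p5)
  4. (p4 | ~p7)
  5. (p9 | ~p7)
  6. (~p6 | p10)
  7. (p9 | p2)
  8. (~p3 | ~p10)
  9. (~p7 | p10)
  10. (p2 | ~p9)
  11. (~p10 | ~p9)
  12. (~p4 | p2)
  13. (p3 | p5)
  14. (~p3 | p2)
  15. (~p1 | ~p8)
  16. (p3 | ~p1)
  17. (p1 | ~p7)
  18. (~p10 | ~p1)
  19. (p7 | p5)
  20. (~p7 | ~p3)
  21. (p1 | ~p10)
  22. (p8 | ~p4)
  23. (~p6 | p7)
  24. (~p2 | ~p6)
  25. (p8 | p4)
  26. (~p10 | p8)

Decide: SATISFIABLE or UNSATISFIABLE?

UNSATISFIABLE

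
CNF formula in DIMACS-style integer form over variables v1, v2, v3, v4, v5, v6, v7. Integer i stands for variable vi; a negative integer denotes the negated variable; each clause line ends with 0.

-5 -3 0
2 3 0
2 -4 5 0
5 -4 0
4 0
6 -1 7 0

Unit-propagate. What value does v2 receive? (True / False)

True

(v4) is a unit clause: v4 = True.
In (NOT v4 OR v5), NOT v4 is now false; v5 must hold, so v5 = True.
(NOT v3 OR NOT v5): since v5 = True, the clause reduces to (NOT v3). v3 = False.
From (v2 OR v3) and v3 = False: v2 = True.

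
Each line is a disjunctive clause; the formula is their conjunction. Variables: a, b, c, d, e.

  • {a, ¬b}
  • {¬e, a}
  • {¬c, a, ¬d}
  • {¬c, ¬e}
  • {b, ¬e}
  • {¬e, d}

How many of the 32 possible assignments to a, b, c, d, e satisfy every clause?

12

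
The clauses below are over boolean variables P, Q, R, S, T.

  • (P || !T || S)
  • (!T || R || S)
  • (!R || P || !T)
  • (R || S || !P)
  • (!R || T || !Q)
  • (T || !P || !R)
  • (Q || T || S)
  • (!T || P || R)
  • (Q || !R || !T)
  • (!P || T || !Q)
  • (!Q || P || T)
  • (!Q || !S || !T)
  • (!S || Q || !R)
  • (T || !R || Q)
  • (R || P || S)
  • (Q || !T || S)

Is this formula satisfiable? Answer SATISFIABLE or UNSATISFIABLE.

SATISFIABLE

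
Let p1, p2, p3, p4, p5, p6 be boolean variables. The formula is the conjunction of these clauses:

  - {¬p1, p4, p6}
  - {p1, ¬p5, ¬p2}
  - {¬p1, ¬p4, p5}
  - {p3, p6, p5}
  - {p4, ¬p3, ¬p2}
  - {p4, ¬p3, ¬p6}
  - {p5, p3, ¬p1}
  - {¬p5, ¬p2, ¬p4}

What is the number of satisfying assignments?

22

Split on p4, then p5.
  p4=T, p5=T: forces p2=F; p1, p3, p6 free → 2^3 = 8.
  p4=T, p5=F: p2 free; 3 ways for (p1,p3,p6) × 2^1 = 6.
  p4=F, p5=T: 5 of the 16 assignments to (p1,p2,p3,p6) work.
  p4=F, p5=F: remaining (p1,p2,p3,p6) ∈ {(F,F,F,T); (F,F,T,F); (F,T,F,T)} — 3.
Total: 8 + 6 + 5 + 3 = 22.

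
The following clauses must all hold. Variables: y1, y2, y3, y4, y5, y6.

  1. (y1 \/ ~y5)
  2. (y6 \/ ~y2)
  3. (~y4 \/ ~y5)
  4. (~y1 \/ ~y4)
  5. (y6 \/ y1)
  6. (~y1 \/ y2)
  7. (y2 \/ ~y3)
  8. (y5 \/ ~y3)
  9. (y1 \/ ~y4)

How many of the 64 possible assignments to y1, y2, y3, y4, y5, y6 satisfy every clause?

5

The models are:
  y1=F y2=F y3=F y4=F y5=F y6=T
  y1=F y2=T y3=F y4=F y5=F y6=T
  y1=T y2=T y3=F y4=F y5=F y6=T
  y1=T y2=T y3=F y4=F y5=T y6=T
  y1=T y2=T y3=T y4=F y5=T y6=T
That's 5 in total.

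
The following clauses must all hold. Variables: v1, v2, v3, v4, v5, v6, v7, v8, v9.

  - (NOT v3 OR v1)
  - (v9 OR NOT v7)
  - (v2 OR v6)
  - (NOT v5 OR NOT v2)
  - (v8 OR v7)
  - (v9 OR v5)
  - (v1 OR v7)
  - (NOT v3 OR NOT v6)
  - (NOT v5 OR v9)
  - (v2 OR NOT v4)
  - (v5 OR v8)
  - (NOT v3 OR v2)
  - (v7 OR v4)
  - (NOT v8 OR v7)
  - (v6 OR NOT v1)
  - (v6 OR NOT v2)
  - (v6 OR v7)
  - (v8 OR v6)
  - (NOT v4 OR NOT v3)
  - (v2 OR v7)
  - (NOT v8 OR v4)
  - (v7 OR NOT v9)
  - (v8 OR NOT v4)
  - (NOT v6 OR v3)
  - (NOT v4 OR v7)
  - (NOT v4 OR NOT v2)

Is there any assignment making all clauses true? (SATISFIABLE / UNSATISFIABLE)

UNSATISFIABLE

v7 = True:
  v2 = True:
    propagation gives v5=False, v8=True, v6=True, v3=False; an empty clause results — contradiction.
  v2 = False:
    propagation gives v6=True, v3=False; an empty clause results — contradiction.
v7 = False:
  propagation gives v8=True; an empty clause results — contradiction.
Every branch closes, so no satisfying assignment exists.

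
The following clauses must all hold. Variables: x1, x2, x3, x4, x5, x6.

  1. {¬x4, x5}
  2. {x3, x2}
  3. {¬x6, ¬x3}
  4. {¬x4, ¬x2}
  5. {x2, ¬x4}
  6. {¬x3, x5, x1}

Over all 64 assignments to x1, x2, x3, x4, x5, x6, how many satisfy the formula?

14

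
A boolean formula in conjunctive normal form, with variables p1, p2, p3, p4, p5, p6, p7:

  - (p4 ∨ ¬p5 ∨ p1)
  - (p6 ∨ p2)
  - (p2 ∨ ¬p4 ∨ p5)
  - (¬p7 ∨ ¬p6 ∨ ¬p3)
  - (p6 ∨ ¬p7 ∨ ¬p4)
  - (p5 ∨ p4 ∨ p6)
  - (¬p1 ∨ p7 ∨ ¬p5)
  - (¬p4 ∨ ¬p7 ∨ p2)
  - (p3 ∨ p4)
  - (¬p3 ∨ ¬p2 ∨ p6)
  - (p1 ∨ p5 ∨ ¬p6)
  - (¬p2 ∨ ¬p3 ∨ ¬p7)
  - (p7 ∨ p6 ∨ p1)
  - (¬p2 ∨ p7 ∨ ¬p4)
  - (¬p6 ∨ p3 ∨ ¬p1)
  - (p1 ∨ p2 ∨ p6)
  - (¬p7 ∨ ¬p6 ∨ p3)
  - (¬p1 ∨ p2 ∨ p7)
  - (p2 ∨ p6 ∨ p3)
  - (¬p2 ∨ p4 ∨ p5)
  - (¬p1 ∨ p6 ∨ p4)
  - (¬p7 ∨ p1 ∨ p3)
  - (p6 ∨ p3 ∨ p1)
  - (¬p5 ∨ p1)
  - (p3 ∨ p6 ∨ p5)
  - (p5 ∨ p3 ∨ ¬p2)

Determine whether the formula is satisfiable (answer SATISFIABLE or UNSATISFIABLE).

UNSATISFIABLE

p6 = True:
  p7 = True:
    propagation gives p3=False; an empty clause results — contradiction.
  p7 = False:
    p5 = True:
      propagation gives p1=False; contradiction.
    p5 = False:
      propagation gives p1=True, p3=True, p2=True; contradiction.
p6 = False:
  propagation gives p2=True, p3=False, p4=True, p7=False; an empty clause results — contradiction.
Every branch closes, so no satisfying assignment exists.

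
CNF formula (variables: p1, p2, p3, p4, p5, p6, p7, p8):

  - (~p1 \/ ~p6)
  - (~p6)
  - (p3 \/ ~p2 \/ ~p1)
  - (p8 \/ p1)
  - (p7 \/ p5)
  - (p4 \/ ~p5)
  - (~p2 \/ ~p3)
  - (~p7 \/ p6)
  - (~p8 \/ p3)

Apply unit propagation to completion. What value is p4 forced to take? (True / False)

(~p6) is a unit clause: p6 = False.
(~p7 \/ p6): since p6 = False, the clause reduces to (~p7). p7 = False.
From (p7 \/ p5) and p7 = False: p5 = True.
From (~p5 \/ p4) and p5 = True: p4 = True.

True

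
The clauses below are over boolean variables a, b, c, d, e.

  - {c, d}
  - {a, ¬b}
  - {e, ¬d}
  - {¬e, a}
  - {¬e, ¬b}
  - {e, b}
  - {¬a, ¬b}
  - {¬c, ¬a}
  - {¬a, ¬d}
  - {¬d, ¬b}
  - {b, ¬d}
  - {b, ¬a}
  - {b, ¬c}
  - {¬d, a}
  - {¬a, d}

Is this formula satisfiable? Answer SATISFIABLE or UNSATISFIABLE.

a = True:
  propagation gives b=False; an empty clause results — contradiction.
a = False:
  propagation gives b=False, e=False; an empty clause results — contradiction.
Every branch closes, so no satisfying assignment exists.

UNSATISFIABLE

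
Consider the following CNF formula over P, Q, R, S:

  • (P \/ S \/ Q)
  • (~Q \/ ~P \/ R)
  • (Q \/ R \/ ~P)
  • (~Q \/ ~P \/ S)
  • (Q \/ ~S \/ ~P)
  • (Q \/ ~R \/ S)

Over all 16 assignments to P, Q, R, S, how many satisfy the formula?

The models are:
  P=0 Q=0 R=0 S=1
  P=0 Q=0 R=1 S=1
  P=0 Q=1 R=0 S=0
  P=0 Q=1 R=0 S=1
  P=0 Q=1 R=1 S=0
  P=0 Q=1 R=1 S=1
  P=1 Q=1 R=1 S=1
That's 7 in total.

7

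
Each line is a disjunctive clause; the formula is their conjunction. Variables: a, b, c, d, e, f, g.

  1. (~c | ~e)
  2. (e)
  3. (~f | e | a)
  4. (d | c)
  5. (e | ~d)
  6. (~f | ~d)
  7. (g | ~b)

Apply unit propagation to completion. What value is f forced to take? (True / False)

False

(e) is a unit clause: e = True.
From (~e | ~c) and e = True: c = False.
(d | c): since c = False, the clause reduces to (d). d = True.
(~f | ~d) with d = True leaves only ~f, so f = False.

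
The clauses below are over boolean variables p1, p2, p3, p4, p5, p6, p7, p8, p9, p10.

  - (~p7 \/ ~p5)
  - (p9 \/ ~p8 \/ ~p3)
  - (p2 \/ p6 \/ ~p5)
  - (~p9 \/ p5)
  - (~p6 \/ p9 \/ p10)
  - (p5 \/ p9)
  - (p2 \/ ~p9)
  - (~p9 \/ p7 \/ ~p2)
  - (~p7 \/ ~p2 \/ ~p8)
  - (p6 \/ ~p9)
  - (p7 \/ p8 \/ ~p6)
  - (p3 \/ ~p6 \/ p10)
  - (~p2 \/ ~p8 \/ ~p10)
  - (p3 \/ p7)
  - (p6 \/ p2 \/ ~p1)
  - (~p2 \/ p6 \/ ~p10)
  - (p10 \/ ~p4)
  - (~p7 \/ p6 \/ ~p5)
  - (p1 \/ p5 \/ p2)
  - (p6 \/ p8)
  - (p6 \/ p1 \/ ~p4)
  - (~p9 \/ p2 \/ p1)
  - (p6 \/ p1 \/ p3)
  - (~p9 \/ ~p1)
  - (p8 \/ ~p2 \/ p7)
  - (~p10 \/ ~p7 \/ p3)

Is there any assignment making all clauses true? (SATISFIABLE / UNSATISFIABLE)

UNSATISFIABLE

p6 = True:
  p9 = True:
    propagation gives p5=True, p7=False, p2=True; an empty clause results — contradiction.
  p9 = False:
    propagation gives p10=True, p5=True, p7=False, p8=True; an empty clause results — contradiction.
p6 = False:
  propagation gives p9=False, p5=True, p7=False, p2=True; an empty clause results — contradiction.
Every branch closes, so no satisfying assignment exists.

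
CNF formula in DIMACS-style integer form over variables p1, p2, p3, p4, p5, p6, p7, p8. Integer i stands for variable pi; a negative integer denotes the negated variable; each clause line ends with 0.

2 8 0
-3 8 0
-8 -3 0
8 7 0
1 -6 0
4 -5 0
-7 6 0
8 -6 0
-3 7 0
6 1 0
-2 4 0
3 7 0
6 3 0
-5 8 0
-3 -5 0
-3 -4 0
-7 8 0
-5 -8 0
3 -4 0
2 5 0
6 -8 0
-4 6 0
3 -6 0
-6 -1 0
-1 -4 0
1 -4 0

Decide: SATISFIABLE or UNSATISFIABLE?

p3 = True:
  propagation gives p8=True; an empty clause results — contradiction.
p3 = False:
  propagation gives p7=True, p6=True; an empty clause results — contradiction.
Every branch closes, so no satisfying assignment exists.

UNSATISFIABLE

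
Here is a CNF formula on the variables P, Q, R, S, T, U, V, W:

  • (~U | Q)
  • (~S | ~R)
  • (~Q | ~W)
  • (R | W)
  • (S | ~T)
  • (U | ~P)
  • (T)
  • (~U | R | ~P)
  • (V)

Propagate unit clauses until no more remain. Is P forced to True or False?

False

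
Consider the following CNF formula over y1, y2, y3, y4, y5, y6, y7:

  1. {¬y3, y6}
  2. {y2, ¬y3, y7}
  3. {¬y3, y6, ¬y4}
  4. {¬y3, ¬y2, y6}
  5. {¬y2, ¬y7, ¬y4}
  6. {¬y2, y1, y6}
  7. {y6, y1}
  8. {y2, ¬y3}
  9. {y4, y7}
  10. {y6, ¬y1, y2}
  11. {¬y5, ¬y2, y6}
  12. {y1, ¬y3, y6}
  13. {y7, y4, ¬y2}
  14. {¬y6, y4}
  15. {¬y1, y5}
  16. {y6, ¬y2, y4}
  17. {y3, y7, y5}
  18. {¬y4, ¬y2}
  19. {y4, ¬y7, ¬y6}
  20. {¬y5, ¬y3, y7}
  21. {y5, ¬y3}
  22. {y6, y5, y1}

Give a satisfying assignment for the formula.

y1=1  y2=0  y3=0  y4=1  y5=1  y6=1  y7=1

Check each clause:
  1. {y6, ¬y3} — ¬y3 is true.
  2. {y7, y2, ¬y3} — ¬y3 is true.
  3. {¬y3, ¬y4, y6} — ¬y3 is true.
  4. {¬y2, ¬y3, y6} — ¬y3 is true.
  5. {¬y7, ¬y2, ¬y4} — ¬y2 is true.
  6. {y1, y6, ¬y2} — y1 is true.
  7. {y1, y6} — y1 is true.
  8. {¬y3, y2} — ¬y3 is true.
  9. {y4, y7} — y4 is true.
  10. {y6, y2, ¬y1} — y6 is true.
  11. {¬y2, ¬y5, y6} — y6 is true.
  12. {y6, y1, ¬y3} — y1 is true.
  13. {y7, y4, ¬y2} — y4 is true.
  14. {¬y6, y4} — y4 is true.
  15. {¬y1, y5} — y5 is true.
  16. {¬y2, y6, y4} — y4 is true.
  17. {y3, y7, y5} — y5 is true.
  18. {¬y4, ¬y2} — ¬y2 is true.
  19. {y4, ¬y6, ¬y7} — y4 is true.
  20. {¬y5, y7, ¬y3} — ¬y3 is true.
  21. {y5, ¬y3} — ¬y3 is true.
  22. {y5, y1, y6} — y1 is true.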